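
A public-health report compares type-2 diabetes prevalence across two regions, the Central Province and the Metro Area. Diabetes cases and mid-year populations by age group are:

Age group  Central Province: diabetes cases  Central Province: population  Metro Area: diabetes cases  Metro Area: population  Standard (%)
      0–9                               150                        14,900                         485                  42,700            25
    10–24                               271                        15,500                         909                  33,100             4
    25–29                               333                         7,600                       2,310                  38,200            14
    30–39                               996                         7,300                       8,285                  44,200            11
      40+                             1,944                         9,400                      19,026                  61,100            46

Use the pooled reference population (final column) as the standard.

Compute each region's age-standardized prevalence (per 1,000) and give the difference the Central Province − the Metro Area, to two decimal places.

Age-specific rates per 1,000 for the Central Province: 10.067, 17.484, 43.816, 136.438, 206.809.
For the Metro Area: 11.358, 27.462, 60.471, 187.443, 311.391.
Standard weights: 0.25, 0.04, 0.14, 0.11, 0.46.
The Central Province: 0.2500×10.067 + 0.0400×17.484 + 0.1400×43.816 + 0.1100×136.438 + 0.4600×206.809 = 119.4905 per 1,000.
The Metro Area: 0.2500×11.358 + 0.0400×27.462 + 0.1400×60.471 + 0.1100×187.443 + 0.4600×311.391 = 176.2627 per 1,000.
Difference = 119.4905 − 176.2627 = -56.7723.

-56.77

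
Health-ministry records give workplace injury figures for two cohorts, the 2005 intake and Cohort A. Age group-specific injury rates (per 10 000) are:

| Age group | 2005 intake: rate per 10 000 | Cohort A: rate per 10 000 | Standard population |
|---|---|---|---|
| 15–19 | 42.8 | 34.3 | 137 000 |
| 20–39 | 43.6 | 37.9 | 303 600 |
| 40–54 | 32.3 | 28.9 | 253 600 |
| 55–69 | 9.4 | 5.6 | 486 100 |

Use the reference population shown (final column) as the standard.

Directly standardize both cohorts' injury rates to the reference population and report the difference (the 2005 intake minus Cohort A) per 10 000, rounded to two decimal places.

Standard total = 1 180 300; weights = 0.1161, 0.2572, 0.2149, 0.4118.
The 2005 intake: 0.1161×42.8 + 0.2572×43.6 + 0.2149×32.3 + 0.4118×9.4 = 26.9941 per 10 000.
Cohort A: 0.1161×34.3 + 0.2572×37.9 + 0.2149×28.9 + 0.4118×5.6 = 22.2458 per 10 000.
Difference = 26.9941 − 22.2458 = 4.7483.

4.75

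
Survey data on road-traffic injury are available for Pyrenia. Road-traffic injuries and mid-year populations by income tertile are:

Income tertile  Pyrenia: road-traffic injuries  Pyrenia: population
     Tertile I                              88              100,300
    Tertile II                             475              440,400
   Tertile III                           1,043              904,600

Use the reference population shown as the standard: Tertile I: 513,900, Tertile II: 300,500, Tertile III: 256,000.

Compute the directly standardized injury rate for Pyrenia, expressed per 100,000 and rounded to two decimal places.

Income-specific rates per 100,000 for Pyrenia: 87.74, 107.86, 115.30.
Standard total = 1,070,400; weights = 0.4801, 0.2807, 0.2392.
Standardized rate: 0.4801×87.74 + 0.2807×107.86 + 0.2392×115.30 = 99.9771 per 100,000.

99.98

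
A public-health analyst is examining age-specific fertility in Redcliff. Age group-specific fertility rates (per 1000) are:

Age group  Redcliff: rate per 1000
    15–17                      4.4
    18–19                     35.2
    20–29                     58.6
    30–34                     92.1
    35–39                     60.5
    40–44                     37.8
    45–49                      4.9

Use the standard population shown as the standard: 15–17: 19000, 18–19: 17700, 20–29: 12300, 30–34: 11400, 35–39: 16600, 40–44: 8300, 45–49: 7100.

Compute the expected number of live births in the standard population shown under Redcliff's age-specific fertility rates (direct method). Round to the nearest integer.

Expected live births = Σ (standard pop × age-specific rate ÷ 1000)
= 19000×4.4/1000 + 17700×35.2/1000 + 12300×58.6/1000 + 11400×92.1/1000 + 16600×60.5/1000 + 8300×37.8/1000 + 7100×4.9/1000
= 83.60 + 623.04 + 720.78 + 1049.94 + 1004.30 + 313.74 + 34.79 = 3830.19.

3830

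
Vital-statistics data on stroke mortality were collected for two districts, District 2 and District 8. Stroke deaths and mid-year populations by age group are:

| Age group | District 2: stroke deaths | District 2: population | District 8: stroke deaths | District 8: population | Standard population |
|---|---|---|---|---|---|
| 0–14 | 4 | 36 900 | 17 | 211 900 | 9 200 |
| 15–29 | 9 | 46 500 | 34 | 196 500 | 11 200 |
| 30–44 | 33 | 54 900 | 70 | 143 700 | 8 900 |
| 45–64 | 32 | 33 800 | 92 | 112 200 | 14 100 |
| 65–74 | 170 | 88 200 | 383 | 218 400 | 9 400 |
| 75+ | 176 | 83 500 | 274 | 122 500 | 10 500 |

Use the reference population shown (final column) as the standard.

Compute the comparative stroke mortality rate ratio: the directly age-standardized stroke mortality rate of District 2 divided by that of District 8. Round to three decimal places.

Age-specific rates per 100 000 for District 2: 10.84, 19.35, 60.11, 94.67, 192.74, 210.78.
For District 8: 8.02, 17.30, 48.71, 82.00, 175.37, 223.67.
Standard total = 63 300; weights = 0.1453, 0.1769, 0.1406, 0.2227, 0.1485, 0.1659.
District 2: 0.1453×10.84 + 0.1769×19.35 + 0.1406×60.11 + 0.2227×94.67 + 0.1485×192.74 + 0.1659×210.78 = 98.1256 per 100 000.
District 8: 0.1453×8.02 + 0.1769×17.30 + 0.1406×48.71 + 0.2227×82.00 + 0.1485×175.37 + 0.1659×223.67 = 92.4851 per 100 000.
Ratio = 98.1256 ÷ 92.4851 = 1.06099.

1.061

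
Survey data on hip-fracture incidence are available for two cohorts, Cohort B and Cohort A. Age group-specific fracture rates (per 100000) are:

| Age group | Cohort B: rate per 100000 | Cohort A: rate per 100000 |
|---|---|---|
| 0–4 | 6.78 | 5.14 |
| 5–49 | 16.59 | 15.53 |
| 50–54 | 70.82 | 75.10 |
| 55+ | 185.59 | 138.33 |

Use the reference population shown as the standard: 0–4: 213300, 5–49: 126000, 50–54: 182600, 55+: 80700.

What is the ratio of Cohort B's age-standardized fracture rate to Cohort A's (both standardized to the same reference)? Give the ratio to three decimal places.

1.126

Standard total = 602600; weights = 0.3540, 0.2091, 0.3030, 0.1339.
Cohort B: 0.3540×6.78 + 0.2091×16.59 + 0.3030×70.82 + 0.1339×185.59 = 52.1828 per 100000.
Cohort A: 0.3540×5.14 + 0.2091×15.53 + 0.3030×75.10 + 0.1339×138.33 = 46.3485 per 100000.
Ratio = 52.1828 ÷ 46.3485 = 1.12588.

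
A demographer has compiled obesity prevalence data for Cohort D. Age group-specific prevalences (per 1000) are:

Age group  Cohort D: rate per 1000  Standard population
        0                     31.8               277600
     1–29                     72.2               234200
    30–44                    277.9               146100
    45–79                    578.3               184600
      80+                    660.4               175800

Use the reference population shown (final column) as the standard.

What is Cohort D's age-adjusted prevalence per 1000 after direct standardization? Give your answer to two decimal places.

Standard total = 1018300; weights = 0.2726, 0.2300, 0.1435, 0.1813, 0.1726.
Standardized rate: 0.2726×31.8 + 0.2300×72.2 + 0.1435×277.9 + 0.1813×578.3 + 0.1726×660.4 = 283.9935 per 1000.

283.99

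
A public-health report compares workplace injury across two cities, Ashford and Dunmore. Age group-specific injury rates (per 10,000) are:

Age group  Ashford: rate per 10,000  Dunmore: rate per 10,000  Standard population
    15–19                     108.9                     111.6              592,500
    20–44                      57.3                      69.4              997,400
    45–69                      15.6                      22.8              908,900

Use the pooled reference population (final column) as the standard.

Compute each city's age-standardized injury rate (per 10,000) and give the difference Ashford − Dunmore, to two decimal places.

Standard total = 2,498,800; weights = 0.2371, 0.3992, 0.3637.
Ashford: 0.2371×108.9 + 0.3992×57.3 + 0.3637×15.6 = 54.3673 per 10,000.
Dunmore: 0.2371×111.6 + 0.3992×69.4 + 0.3637×22.8 = 62.4562 per 10,000.
Difference = 54.3673 − 62.4562 = -8.0888.

-8.09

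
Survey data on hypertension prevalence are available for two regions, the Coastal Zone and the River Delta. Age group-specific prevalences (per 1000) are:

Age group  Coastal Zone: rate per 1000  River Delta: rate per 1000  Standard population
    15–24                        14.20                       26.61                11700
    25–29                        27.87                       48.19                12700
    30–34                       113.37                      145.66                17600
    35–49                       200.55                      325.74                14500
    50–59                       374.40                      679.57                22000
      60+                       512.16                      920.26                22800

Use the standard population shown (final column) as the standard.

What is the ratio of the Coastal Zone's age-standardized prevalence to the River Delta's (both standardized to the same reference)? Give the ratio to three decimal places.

Standard total = 101300; weights = 0.1155, 0.1254, 0.1737, 0.1431, 0.2172, 0.2251.
The Coastal Zone: 0.1155×14.20 + 0.1254×27.87 + 0.1737×113.37 + 0.1431×200.55 + 0.2172×374.40 + 0.2251×512.16 = 250.1226 per 1000.
The River Delta: 0.1155×26.61 + 0.1254×48.19 + 0.1737×145.66 + 0.1431×325.74 + 0.2172×679.57 + 0.2251×920.26 = 435.7617 per 1000.
Ratio = 250.1226 ÷ 435.7617 = 0.57399.

0.574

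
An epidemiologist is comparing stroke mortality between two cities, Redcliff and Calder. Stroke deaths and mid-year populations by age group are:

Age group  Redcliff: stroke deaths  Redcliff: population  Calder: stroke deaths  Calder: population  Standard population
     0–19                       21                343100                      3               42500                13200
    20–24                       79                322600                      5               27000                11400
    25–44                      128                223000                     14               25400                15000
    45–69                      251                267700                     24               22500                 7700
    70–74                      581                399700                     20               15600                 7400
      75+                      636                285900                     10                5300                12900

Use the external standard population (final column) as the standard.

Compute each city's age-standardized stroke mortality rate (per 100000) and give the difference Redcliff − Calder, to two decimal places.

Age-specific rates per 100000 for Redcliff: 6.12, 24.49, 57.40, 93.76, 145.36, 222.46.
For Calder: 7.06, 18.52, 55.12, 106.67, 128.21, 188.68.
Standard total = 67600; weights = 0.1953, 0.1686, 0.2219, 0.1139, 0.1095, 0.1908.
Redcliff: 0.1953×6.12 + 0.1686×24.49 + 0.2219×57.40 + 0.1139×93.76 + 0.1095×145.36 + 0.1908×222.46 = 87.1042 per 100000.
Calder: 0.1953×7.06 + 0.1686×18.52 + 0.2219×55.12 + 0.1139×106.67 + 0.1095×128.21 + 0.1908×188.68 = 78.9212 per 100000.
Difference = 87.1042 − 78.9212 = 8.1830.

8.18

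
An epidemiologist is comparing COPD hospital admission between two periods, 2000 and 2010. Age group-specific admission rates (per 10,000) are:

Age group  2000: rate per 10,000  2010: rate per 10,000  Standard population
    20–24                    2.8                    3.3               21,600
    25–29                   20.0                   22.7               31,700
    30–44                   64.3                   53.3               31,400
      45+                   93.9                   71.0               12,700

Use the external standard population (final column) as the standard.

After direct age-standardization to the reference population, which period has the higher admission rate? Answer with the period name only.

Standard total = 97,400; weights = 0.2218, 0.3255, 0.3224, 0.1304.
2000: 0.2218×2.8 + 0.3255×20.0 + 0.3224×64.3 + 0.1304×93.9 = 40.1030 per 10,000.
2010: 0.2218×3.3 + 0.3255×22.7 + 0.3224×53.3 + 0.1304×71.0 = 34.5605 per 10,000.

2000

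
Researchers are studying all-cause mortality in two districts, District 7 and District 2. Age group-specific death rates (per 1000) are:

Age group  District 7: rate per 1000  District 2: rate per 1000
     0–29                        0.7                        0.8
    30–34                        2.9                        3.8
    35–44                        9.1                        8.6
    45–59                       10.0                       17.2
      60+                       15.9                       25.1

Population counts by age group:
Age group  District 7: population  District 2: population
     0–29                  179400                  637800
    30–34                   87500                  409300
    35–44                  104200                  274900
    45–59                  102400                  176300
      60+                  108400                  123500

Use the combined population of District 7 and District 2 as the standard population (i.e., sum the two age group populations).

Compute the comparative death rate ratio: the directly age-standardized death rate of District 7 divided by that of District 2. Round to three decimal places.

0.727

Combined standard total = 2203700; weights = 0.3708, 0.2254, 0.1720, 0.1265, 0.1052.
District 7: 0.3708×0.7 + 0.2254×2.9 + 0.1720×9.1 + 0.1265×10.0 + 0.1052×15.9 = 5.4167 per 1000.
District 2: 0.3708×0.8 + 0.2254×3.8 + 0.1720×8.6 + 0.1265×17.2 + 0.1052×25.1 = 7.4494 per 1000.
Ratio = 5.4167 ÷ 7.4494 = 0.72713.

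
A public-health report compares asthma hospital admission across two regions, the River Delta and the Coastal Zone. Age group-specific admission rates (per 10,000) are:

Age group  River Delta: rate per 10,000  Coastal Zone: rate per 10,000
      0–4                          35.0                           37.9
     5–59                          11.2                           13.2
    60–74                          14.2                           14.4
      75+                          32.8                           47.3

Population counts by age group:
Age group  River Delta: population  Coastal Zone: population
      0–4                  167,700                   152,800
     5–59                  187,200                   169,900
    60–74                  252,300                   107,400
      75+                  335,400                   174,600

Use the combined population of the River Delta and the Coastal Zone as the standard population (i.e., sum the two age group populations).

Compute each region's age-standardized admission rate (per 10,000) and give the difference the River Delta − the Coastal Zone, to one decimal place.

-5.9

Combined standard total = 1,547,300; weights = 0.2071, 0.2308, 0.2325, 0.3296.
The River Delta: 0.2071×35.0 + 0.2308×11.2 + 0.2325×14.2 + 0.3296×32.8 = 23.9467 per 10,000.
The Coastal Zone: 0.2071×37.9 + 0.2308×13.2 + 0.2325×14.4 + 0.3296×47.3 = 29.8348 per 10,000.
Difference = 23.9467 − 29.8348 = -5.8881.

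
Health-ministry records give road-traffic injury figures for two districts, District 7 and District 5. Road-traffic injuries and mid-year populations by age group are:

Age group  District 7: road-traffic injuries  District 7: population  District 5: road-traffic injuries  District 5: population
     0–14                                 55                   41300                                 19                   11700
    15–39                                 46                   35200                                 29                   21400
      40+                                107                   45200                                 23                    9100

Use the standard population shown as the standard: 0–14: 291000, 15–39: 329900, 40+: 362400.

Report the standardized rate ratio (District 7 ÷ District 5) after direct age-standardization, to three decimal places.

0.913

Age-specific rates per 100000 for District 7: 133.17, 130.68, 236.73.
For District 5: 162.39, 135.51, 252.75.
Standard total = 983300; weights = 0.2959, 0.3355, 0.3686.
District 7: 0.2959×133.17 + 0.3355×130.68 + 0.3686×236.73 = 170.5017 per 100000.
District 5: 0.2959×162.39 + 0.3355×135.51 + 0.3686×252.75 = 186.6756 per 100000.
Ratio = 170.5017 ÷ 186.6756 = 0.91336.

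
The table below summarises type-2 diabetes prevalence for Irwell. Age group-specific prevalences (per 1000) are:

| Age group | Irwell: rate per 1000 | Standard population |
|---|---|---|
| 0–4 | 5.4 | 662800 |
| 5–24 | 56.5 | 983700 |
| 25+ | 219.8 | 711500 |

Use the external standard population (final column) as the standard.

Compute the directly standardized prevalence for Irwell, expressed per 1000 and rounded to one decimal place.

91.4

Standard total = 2358000; weights = 0.2811, 0.4172, 0.3017.
Standardized rate: 0.2811×5.4 + 0.4172×56.5 + 0.3017×219.8 = 91.4105 per 1000.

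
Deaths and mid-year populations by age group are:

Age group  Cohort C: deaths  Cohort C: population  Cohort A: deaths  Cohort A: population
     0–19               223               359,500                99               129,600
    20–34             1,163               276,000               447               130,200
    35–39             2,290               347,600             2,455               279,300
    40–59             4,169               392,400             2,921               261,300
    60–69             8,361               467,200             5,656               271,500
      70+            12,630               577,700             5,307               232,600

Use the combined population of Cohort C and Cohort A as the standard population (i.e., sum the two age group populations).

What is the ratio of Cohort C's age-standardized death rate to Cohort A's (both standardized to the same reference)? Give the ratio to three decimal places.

0.908

Age-specific rates per 1,000 for Cohort C: 0.620, 4.214, 6.588, 10.624, 17.896, 21.863.
For Cohort A: 0.764, 3.433, 8.790, 11.179, 20.832, 22.816.
Combined standard total = 3,724,900; weights = 0.1313, 0.1090, 0.1683, 0.1755, 0.1983, 0.2175.
Cohort C: 0.1313×0.620 + 0.1090×4.214 + 0.1683×6.588 + 0.1755×10.624 + 0.1983×17.896 + 0.2175×21.863 = 11.8192 per 1,000.
Cohort A: 0.1313×0.764 + 0.1090×3.433 + 0.1683×8.790 + 0.1755×11.179 + 0.1983×20.832 + 0.2175×22.816 = 13.0105 per 1,000.
Ratio = 11.8192 ÷ 13.0105 = 0.90843.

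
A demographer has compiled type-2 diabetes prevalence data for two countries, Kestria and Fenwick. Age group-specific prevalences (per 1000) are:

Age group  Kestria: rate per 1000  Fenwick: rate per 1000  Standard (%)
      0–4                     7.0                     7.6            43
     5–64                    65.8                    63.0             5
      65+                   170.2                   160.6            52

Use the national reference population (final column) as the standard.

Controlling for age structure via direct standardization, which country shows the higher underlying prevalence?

Standard weights: 0.43, 0.05, 0.52.
Kestria: 0.4300×7.0 + 0.0500×65.8 + 0.5200×170.2 = 94.8040 per 1000.
Fenwick: 0.4300×7.6 + 0.0500×63.0 + 0.5200×160.6 = 89.9300 per 1000.

Kestria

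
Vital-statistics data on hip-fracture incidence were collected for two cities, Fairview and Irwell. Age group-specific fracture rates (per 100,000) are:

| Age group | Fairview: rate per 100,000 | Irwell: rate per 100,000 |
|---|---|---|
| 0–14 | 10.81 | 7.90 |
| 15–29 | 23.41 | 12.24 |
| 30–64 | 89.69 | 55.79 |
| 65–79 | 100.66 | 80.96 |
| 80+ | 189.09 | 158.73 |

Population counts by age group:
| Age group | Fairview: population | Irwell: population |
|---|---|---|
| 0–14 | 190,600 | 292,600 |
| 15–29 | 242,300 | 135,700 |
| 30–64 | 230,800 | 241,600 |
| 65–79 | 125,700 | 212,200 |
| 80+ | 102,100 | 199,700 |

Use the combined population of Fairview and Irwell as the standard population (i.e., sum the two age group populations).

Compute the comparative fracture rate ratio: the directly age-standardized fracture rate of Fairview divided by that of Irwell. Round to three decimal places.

Combined standard total = 1,973,300; weights = 0.2449, 0.1916, 0.2394, 0.1712, 0.1529.
Fairview: 0.2449×10.81 + 0.1916×23.41 + 0.2394×89.69 + 0.1712×100.66 + 0.1529×189.09 = 74.7592 per 100,000.
Irwell: 0.2449×7.90 + 0.1916×12.24 + 0.2394×55.79 + 0.1712×80.96 + 0.1529×158.73 = 55.7747 per 100,000.
Ratio = 74.7592 ÷ 55.7747 = 1.34038.

1.340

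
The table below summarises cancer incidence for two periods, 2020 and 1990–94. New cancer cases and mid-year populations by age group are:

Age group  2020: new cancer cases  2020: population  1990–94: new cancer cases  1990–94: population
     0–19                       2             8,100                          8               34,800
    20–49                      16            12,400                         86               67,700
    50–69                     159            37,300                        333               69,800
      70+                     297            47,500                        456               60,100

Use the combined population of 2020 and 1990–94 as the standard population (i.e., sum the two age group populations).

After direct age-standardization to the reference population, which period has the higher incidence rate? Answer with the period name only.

1990–94

Age-specific rates per 100,000 for 2020: 24.69, 129.03, 426.27, 625.26.
For 1990–94: 22.99, 127.03, 477.08, 758.74.
Combined standard total = 337,700; weights = 0.1270, 0.2372, 0.3171, 0.3186.
2020: 0.1270×24.69 + 0.2372×129.03 + 0.3171×426.27 + 0.3186×625.26 = 368.1580 per 100,000.
1990–94: 0.1270×22.99 + 0.2372×127.03 + 0.3171×477.08 + 0.3186×758.74 = 426.1069 per 100,000.
The crude rates (450.14 vs 379.95) would put 2020 higher, but that reflects its age composition; once standardized to a common age structure, 1990–94 has the higher underlying rate.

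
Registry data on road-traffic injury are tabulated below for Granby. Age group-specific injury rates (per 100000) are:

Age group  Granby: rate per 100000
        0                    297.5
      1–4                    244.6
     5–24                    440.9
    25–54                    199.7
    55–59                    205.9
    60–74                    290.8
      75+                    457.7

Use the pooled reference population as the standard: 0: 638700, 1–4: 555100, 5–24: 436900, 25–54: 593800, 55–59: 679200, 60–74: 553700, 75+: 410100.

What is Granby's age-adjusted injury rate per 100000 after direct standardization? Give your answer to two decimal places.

Standard total = 3867500; weights = 0.1651, 0.1435, 0.1130, 0.1535, 0.1756, 0.1432, 0.1060.
Standardized rate: 0.1651×297.5 + 0.1435×244.6 + 0.1130×440.9 + 0.1535×199.7 + 0.1756×205.9 + 0.1432×290.8 + 0.1060×457.7 = 291.0324 per 100000.

291.03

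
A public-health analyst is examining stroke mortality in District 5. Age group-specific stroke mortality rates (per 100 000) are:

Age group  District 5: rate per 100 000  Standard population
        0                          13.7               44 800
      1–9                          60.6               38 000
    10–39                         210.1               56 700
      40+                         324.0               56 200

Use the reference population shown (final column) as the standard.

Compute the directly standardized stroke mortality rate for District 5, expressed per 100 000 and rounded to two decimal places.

168.82

Standard total = 195 700; weights = 0.2289, 0.1942, 0.2897, 0.2872.
Standardized rate: 0.2289×13.7 + 0.1942×60.6 + 0.2897×210.1 + 0.2872×324.0 = 168.8198 per 100 000.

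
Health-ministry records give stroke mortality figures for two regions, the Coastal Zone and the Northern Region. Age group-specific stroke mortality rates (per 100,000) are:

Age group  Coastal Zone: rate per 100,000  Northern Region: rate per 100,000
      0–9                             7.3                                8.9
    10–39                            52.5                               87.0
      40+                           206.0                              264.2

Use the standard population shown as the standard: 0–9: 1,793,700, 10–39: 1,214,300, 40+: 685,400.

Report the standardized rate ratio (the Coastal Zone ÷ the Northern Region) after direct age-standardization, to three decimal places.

Standard total = 3,693,400; weights = 0.4857, 0.3288, 0.1856.
The Coastal Zone: 0.4857×7.3 + 0.3288×52.5 + 0.1856×206.0 = 59.0343 per 100,000.
The Northern Region: 0.4857×8.9 + 0.3288×87.0 + 0.1856×264.2 = 81.9545 per 100,000.
Ratio = 59.0343 ÷ 81.9545 = 0.72033.

0.720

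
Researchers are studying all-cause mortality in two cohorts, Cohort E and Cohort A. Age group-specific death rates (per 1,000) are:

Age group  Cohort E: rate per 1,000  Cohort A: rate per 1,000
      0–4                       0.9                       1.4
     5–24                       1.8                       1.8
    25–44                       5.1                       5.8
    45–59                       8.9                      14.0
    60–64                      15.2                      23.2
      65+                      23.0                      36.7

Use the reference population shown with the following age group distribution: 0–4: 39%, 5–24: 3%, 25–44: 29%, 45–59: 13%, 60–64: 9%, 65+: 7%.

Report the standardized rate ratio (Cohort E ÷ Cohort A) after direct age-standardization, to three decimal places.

0.687

Standard weights: 0.39, 0.03, 0.29, 0.13, 0.09, 0.07.
Cohort E: 0.3900×0.9 + 0.0300×1.8 + 0.2900×5.1 + 0.1300×8.9 + 0.0900×15.2 + 0.0700×23.0 = 6.0190 per 1,000.
Cohort A: 0.3900×1.4 + 0.0300×1.8 + 0.2900×5.8 + 0.1300×14.0 + 0.0900×23.2 + 0.0700×36.7 = 8.7590 per 1,000.
Ratio = 6.0190 ÷ 8.7590 = 0.68718.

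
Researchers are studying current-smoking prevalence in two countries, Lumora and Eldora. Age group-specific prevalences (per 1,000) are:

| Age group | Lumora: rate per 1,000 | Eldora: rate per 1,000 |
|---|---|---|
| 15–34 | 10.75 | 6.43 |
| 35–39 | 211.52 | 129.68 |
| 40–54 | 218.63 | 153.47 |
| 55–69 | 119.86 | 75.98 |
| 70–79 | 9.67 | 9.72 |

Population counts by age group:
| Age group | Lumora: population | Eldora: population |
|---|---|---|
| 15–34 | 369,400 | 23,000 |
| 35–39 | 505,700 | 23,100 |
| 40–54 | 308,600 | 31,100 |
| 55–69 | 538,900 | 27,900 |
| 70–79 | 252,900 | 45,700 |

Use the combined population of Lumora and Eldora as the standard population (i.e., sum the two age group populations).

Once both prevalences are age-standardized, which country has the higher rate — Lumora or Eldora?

Lumora

Combined standard total = 2,126,300; weights = 0.1845, 0.2487, 0.1598, 0.2666, 0.1404.
Lumora: 0.1845×10.75 + 0.2487×211.52 + 0.1598×218.63 + 0.2666×119.86 + 0.1404×9.67 = 122.8250 per 1,000.
Eldora: 0.1845×6.43 + 0.2487×129.68 + 0.1598×153.47 + 0.2666×75.98 + 0.1404×9.72 = 79.5746 per 1,000.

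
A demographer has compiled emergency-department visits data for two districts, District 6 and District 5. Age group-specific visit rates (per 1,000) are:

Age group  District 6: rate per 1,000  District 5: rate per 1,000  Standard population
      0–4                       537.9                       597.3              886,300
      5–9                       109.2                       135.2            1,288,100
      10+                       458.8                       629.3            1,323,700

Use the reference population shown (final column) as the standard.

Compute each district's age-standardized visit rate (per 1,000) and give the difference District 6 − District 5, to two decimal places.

-89.14

Standard total = 3,498,100; weights = 0.2534, 0.3682, 0.3784.
District 6: 0.2534×537.9 + 0.3682×109.2 + 0.3784×458.8 = 350.1086 per 1,000.
District 5: 0.2534×597.3 + 0.3682×135.2 + 0.3784×629.3 = 439.2506 per 1,000.
Difference = 350.1086 − 439.2506 = -89.1420.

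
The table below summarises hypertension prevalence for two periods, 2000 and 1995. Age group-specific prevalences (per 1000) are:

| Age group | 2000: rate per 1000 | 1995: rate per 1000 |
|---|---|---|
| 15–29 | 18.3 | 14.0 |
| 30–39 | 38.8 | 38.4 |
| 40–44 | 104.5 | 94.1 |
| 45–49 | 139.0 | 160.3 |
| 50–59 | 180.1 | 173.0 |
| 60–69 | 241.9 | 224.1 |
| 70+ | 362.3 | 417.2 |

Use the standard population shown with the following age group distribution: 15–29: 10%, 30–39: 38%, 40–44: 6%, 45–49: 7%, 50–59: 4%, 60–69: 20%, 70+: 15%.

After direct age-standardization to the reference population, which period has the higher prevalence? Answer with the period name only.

1995

Standard weights: 0.10, 0.38, 0.06, 0.07, 0.04, 0.20, 0.15.
2000: 0.1000×18.3 + 0.3800×38.8 + 0.0600×104.5 + 0.0700×139.0 + 0.0400×180.1 + 0.2000×241.9 + 0.1500×362.3 = 142.5030 per 1000.
1995: 0.1000×14.0 + 0.3800×38.4 + 0.0600×94.1 + 0.0700×160.3 + 0.0400×173.0 + 0.2000×224.1 + 0.1500×417.2 = 147.1790 per 1000.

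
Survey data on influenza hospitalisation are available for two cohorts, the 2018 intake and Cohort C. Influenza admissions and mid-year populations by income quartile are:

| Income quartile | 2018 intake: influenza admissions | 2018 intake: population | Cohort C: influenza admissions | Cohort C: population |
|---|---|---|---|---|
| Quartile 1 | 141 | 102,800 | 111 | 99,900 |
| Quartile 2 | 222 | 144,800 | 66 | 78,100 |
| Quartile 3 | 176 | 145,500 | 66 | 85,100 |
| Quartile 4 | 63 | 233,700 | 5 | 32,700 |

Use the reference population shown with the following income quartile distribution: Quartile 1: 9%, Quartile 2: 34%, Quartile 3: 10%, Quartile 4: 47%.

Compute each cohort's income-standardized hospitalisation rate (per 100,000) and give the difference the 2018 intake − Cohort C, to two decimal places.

35.56

Income-specific rates per 100,000 for the 2018 intake: 137.16, 153.31, 120.96, 26.96.
For Cohort C: 111.11, 84.51, 77.56, 15.29.
Standard weights: 0.09, 0.34, 0.10, 0.47.
The 2018 intake: 0.0900×137.16 + 0.3400×153.31 + 0.1000×120.96 + 0.4700×26.96 = 89.2377 per 100,000.
Cohort C: 0.0900×111.11 + 0.3400×84.51 + 0.1000×77.56 + 0.4700×15.29 = 53.6745 per 100,000.
Difference = 89.2377 − 53.6745 = 35.5632.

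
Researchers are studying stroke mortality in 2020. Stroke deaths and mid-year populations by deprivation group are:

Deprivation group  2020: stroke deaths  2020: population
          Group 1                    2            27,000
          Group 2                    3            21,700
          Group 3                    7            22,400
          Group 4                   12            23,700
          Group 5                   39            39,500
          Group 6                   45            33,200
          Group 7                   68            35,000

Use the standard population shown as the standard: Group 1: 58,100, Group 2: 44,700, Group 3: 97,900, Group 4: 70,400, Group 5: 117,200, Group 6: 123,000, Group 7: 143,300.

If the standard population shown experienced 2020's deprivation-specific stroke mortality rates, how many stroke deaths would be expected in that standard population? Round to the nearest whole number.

Deprivation-specific rates per 100,000 for 2020: 7.41, 13.82, 31.25, 50.63, 98.73, 135.54, 194.29.
Expected stroke deaths = Σ (standard pop × deprivation-specific rate ÷ 100,000)
= 58,100×7.41/100,000 + 44,700×13.82/100,000 + 97,900×31.25/100,000 + 70,400×50.63/100,000 + 117,200×98.73/100,000 + 123,000×135.54/100,000 + 143,300×194.29/100,000
= 4.30 + 6.18 + 30.59 + 35.65 + 115.72 + 166.72 + 278.41 = 637.57.

638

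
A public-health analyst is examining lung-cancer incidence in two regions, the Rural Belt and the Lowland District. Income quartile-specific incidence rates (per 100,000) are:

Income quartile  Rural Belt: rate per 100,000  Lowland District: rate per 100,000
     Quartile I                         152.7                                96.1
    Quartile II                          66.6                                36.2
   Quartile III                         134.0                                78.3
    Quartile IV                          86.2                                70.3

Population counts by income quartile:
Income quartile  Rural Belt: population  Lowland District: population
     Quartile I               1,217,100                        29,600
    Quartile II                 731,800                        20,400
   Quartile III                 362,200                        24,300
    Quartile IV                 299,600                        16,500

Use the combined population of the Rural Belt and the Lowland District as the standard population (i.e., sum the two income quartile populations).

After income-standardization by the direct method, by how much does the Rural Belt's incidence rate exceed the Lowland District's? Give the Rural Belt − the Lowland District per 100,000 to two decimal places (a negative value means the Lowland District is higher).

Combined standard total = 2,701,500; weights = 0.4615, 0.2784, 0.1431, 0.1170.
The Rural Belt: 0.4615×152.7 + 0.2784×66.6 + 0.1431×134.0 + 0.1170×86.2 = 118.2700 per 100,000.
The Lowland District: 0.4615×96.1 + 0.2784×36.2 + 0.1431×78.3 + 0.1170×70.3 = 73.8561 per 100,000.
Difference = 118.2700 − 73.8561 = 44.4139.

44.41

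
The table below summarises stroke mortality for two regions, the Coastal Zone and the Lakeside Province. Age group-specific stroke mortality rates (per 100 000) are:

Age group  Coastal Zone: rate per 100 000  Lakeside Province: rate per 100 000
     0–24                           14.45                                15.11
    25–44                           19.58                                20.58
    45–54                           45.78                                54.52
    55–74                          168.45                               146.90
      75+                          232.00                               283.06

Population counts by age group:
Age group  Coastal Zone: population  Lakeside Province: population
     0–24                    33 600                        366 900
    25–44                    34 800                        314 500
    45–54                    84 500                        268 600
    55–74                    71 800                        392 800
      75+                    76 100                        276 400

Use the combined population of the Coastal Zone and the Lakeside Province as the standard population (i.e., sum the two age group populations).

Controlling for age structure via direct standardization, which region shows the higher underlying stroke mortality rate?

Lakeside Province

Combined standard total = 1 920 000; weights = 0.2086, 0.1819, 0.1839, 0.2420, 0.1836.
The Coastal Zone: 0.2086×14.45 + 0.1819×19.58 + 0.1839×45.78 + 0.2420×168.45 + 0.1836×232.00 = 98.3507 per 100 000.
The Lakeside Province: 0.2086×15.11 + 0.1819×20.58 + 0.1839×54.52 + 0.2420×146.90 + 0.1836×283.06 = 104.4373 per 100 000.
The crude rates (115.64 vs 100.42) would put the Coastal Zone higher, but that reflects its age composition; once standardized to a common age structure, the Lakeside Province has the higher underlying rate.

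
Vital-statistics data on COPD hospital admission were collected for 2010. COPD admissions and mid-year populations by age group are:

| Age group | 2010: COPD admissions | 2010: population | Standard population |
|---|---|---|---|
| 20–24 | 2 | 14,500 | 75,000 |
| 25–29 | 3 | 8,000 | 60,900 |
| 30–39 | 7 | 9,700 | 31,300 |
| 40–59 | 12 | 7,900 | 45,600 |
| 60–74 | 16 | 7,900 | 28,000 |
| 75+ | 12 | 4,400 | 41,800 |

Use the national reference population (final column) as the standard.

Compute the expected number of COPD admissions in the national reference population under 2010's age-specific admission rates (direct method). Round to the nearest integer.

296

Age-specific rates per 10,000 for 2010: 1.38, 3.75, 7.22, 15.19, 20.25, 27.27.
Expected COPD admissions = Σ (standard pop × age-specific rate ÷ 10,000)
= 75,000×1.38/10,000 + 60,900×3.75/10,000 + 31,300×7.22/10,000 + 45,600×15.19/10,000 + 28,000×20.25/10,000 + 41,800×27.27/10,000
= 10.34 + 22.84 + 22.59 + 69.27 + 56.71 + 114.00 = 295.74.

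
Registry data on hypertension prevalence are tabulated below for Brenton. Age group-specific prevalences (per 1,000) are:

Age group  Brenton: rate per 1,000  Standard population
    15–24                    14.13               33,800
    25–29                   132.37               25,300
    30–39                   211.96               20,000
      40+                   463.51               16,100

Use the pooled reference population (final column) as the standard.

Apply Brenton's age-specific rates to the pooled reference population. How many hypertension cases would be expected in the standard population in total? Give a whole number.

Expected hypertension cases = Σ (standard pop × age-specific rate ÷ 1,000)
= 33,800×14.13/1,000 + 25,300×132.37/1,000 + 20,000×211.96/1,000 + 16,100×463.51/1,000
= 477.59 + 3348.96 + 4239.20 + 7462.51 = 15528.27.

15528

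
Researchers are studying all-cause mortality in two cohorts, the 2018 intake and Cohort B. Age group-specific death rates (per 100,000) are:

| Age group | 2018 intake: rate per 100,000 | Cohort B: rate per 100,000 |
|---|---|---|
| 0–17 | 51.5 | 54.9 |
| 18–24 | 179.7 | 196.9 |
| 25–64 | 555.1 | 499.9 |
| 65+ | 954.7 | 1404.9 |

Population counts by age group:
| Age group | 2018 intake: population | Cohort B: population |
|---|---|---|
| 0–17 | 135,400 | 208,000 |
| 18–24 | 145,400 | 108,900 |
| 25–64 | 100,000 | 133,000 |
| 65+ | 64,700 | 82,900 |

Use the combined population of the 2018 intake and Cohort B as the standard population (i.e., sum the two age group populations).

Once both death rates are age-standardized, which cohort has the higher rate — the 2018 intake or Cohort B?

Cohort B

Combined standard total = 978,300; weights = 0.3510, 0.2599, 0.2382, 0.1509.
The 2018 intake: 0.3510×51.5 + 0.2599×179.7 + 0.2382×555.1 + 0.1509×954.7 = 341.0353 per 100,000.
Cohort B: 0.3510×54.9 + 0.2599×196.9 + 0.2382×499.9 + 0.1509×1404.9 = 401.4763 per 100,000.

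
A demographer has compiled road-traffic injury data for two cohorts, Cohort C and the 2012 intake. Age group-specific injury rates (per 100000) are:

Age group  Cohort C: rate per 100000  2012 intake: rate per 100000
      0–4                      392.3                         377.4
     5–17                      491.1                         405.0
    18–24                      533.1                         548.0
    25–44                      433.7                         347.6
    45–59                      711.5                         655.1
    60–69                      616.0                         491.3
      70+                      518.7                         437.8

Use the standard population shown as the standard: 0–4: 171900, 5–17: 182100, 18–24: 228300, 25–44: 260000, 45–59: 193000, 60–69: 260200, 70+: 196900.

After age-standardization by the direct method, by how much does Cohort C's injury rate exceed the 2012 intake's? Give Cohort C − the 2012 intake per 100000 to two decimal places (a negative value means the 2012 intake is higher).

64.65

Standard total = 1492400; weights = 0.1152, 0.1220, 0.1530, 0.1742, 0.1293, 0.1744, 0.1319.
Cohort C: 0.1152×392.3 + 0.1220×491.1 + 0.1530×533.1 + 0.1742×433.7 + 0.1293×711.5 + 0.1744×616.0 + 0.1319×518.7 = 530.0651 per 100000.
The 2012 intake: 0.1152×377.4 + 0.1220×405.0 + 0.1530×548.0 + 0.1742×347.6 + 0.1293×655.1 + 0.1744×491.3 + 0.1319×437.8 = 465.4137 per 100000.
Difference = 530.0651 − 465.4137 = 64.6514.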